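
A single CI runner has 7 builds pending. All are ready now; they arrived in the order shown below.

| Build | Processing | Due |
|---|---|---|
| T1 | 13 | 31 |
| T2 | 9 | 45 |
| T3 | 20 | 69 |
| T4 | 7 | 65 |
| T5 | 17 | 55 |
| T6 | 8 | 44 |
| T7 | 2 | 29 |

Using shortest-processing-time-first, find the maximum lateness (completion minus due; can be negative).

SPT (increasing processing time): T7 T4 T6 T2 T1 T5 T3.
T7: 0→2, due 29, lateness -27
T4: 2→9, due 65, lateness -56
T6: 9→17, due 44, lateness -27
T2: 17→26, due 45, lateness -19
T1: 26→39, due 31, lateness 8
T5: 39→56, due 55, lateness 1
T3: 56→76, due 69, lateness 7
Maximum = 8.

8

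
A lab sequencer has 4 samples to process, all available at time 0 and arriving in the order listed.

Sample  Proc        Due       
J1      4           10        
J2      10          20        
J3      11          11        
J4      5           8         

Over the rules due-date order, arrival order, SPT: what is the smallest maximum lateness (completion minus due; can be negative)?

10

EDD (increasing due date): J4 J1 J3 J2.
J4: 0→5, due 8, lateness -3
J1: 5→9, due 10, lateness -1
J3: 9→20, due 11, lateness 9
J2: 20→30, due 20, lateness 10
Maximum = 10.
FIFO (arrival order): J1 J2 J3 J4.
J1: 0→4, due 10, lateness -6
J2: 4→14, due 20, lateness -6
J3: 14→25, due 11, lateness 14
J4: 25→30, due 8, lateness 22
Maximum = 22.
SPT (increasing processing time): J1 J4 J2 J3.
J1: 0→4, due 10, lateness -6
J4: 4→9, due 8, lateness 1
J2: 9→19, due 20, lateness -1
J3: 19→30, due 11, lateness 19
Maximum = 19.
EDD 10, FIFO 22, SPT 19 → minimum 10.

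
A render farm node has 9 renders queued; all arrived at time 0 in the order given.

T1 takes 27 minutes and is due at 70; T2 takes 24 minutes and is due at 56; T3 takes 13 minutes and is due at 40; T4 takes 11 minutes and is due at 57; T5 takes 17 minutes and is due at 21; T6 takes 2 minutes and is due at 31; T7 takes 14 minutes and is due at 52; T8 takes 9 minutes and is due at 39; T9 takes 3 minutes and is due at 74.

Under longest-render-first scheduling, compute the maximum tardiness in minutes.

89

LPT (decreasing processing time): T1 T2 T5 T7 T3 T4 T8 T9 T6.
T1: 0→27, due 70, tardiness 0
T2: 27→51, due 56, tardiness 0
T5: 51→68, due 21, tardiness 47
T7: 68→82, due 52, tardiness 30
T3: 82→95, due 40, tardiness 55
T4: 95→106, due 57, tardiness 49
T8: 106→115, due 39, tardiness 76
T9: 115→118, due 74, tardiness 44
T6: 118→120, due 31, tardiness 89
Maximum = 89.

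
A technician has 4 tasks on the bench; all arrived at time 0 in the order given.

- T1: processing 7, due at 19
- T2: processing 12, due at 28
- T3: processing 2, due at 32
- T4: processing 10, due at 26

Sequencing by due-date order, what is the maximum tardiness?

1

EDD (increasing due date): T1 T4 T2 T3.
T1: 0→7, due 19, tardiness 0
T4: 7→17, due 26, tardiness 0
T2: 17→29, due 28, tardiness 1
T3: 29→31, due 32, tardiness 0
Maximum = 1.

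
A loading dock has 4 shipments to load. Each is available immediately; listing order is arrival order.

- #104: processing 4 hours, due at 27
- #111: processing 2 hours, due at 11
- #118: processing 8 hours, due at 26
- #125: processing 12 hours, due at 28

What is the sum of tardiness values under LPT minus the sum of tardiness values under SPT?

LPT (decreasing processing time): #125 #118 #104 #111.
#125: 0→12, due 28, tardiness 0
#118: 12→20, due 26, tardiness 0
#104: 20→24, due 27, tardiness 0
#111: 24→26, due 11, tardiness 15
Sum = 0+0+0+15 = 15.
SPT (increasing processing time): #111 #104 #118 #125.
#111: 0→2, due 11, tardiness 0
#104: 2→6, due 27, tardiness 0
#118: 6→14, due 26, tardiness 0
#125: 14→26, due 28, tardiness 0
Sum = 0+0+0+0 = 0.
Difference = 15 − 0 = 15.

15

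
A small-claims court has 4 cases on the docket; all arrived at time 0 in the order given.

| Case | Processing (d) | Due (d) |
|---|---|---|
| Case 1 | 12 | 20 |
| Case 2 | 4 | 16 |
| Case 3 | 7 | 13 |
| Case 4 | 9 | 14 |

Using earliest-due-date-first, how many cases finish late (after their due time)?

EDD (increasing due date): Case 3 Case 4 Case 2 Case 1.
Case 3: 0→7, due 13, tardiness 0
Case 4: 7→16, due 14, tardiness 2
Case 2: 16→20, due 16, tardiness 4
Case 1: 20→32, due 20, tardiness 12
Late cases: 3.

3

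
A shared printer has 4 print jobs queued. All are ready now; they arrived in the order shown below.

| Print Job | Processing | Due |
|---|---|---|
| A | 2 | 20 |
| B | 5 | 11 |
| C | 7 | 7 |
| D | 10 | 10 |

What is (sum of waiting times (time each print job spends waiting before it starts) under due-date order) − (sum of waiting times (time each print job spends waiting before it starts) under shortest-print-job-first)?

EDD (increasing due date): C D B A.
C: waits 0, runs 0→7
D: waits 7, runs 7→17
B: waits 17, runs 17→22
A: waits 22, runs 22→24
Sum = 0+7+17+22 = 46.
SPT (increasing processing time): A B C D.
A: waits 0, runs 0→2
B: waits 2, runs 2→7
C: waits 7, runs 7→14
D: waits 14, runs 14→24
Sum = 0+2+7+14 = 23.
Difference = 46 − 23 = 23.

23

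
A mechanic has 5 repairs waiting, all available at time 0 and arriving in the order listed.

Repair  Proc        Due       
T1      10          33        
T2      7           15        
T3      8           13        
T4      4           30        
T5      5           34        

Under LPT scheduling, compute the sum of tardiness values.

19

LPT (decreasing processing time): T1 T3 T2 T5 T4.
T1: 0→10, due 33, tardiness 0
T3: 10→18, due 13, tardiness 5
T2: 18→25, due 15, tardiness 10
T5: 25→30, due 34, tardiness 0
T4: 30→34, due 30, tardiness 4
Sum = 0+5+10+0+4 = 19.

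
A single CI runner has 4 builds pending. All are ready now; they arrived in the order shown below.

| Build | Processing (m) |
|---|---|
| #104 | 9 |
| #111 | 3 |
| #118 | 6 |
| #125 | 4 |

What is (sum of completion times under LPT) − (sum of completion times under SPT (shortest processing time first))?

20

LPT (decreasing processing time): #104 #118 #125 #111.
#104: 0→9
#118: 9→15
#125: 15→19
#111: 19→22
Sum = 9+15+19+22 = 65.
SPT (increasing processing time): #111 #125 #118 #104.
#111: 0→3
#125: 3→7
#118: 7→13
#104: 13→22
Sum = 3+7+13+22 = 45.
Difference = 65 − 45 = 20.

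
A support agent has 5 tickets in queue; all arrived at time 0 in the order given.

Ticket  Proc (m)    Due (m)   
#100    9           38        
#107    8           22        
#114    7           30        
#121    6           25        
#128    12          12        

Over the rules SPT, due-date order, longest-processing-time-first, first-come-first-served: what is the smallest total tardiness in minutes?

SPT (increasing processing time): #121 #114 #107 #100 #128.
#121: 0→6, due 25, tardiness 0
#114: 6→13, due 30, tardiness 0
#107: 13→21, due 22, tardiness 0
#100: 21→30, due 38, tardiness 0
#128: 30→42, due 12, tardiness 30
Sum = 0+0+0+0+30 = 30.
EDD (increasing due date): #128 #107 #121 #114 #100.
#128: 0→12, due 12, tardiness 0
#107: 12→20, due 22, tardiness 0
#121: 20→26, due 25, tardiness 1
#114: 26→33, due 30, tardiness 3
#100: 33→42, due 38, tardiness 4
Sum = 0+0+1+3+4 = 8.
LPT (decreasing processing time): #128 #100 #107 #114 #121.
#128: 0→12, due 12, tardiness 0
#100: 12→21, due 38, tardiness 0
#107: 21→29, due 22, tardiness 7
#114: 29→36, due 30, tardiness 6
#121: 36→42, due 25, tardiness 17
Sum = 0+0+7+6+17 = 30.
FIFO (arrival order): #100 #107 #114 #121 #128.
#100: 0→9, due 38, tardiness 0
#107: 9→17, due 22, tardiness 0
#114: 17→24, due 30, tardiness 0
#121: 24→30, due 25, tardiness 5
#128: 30→42, due 12, tardiness 30
Sum = 0+0+0+5+30 = 35.
SPT 30, EDD 8, LPT 30, FIFO 35 → minimum 8.

8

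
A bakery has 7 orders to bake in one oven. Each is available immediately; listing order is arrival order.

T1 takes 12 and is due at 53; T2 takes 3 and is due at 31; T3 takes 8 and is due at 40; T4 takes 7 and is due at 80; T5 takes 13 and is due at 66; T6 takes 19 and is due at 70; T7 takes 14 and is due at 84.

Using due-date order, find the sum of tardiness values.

0

EDD (increasing due date): T2 T3 T1 T5 T6 T4 T7.
T2: 0→3, due 31, tardiness 0
T3: 3→11, due 40, tardiness 0
T1: 11→23, due 53, tardiness 0
T5: 23→36, due 66, tardiness 0
T6: 36→55, due 70, tardiness 0
T4: 55→62, due 80, tardiness 0
T7: 62→76, due 84, tardiness 0
Sum = 0+0+0+0+0+0+0 = 0.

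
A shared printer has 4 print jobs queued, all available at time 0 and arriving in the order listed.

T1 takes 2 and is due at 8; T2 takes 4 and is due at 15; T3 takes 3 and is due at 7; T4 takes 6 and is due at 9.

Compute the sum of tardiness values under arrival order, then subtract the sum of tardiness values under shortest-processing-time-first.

FIFO (arrival order): T1 T2 T3 T4.
T1: 0→2, due 8, tardiness 0
T2: 2→6, due 15, tardiness 0
T3: 6→9, due 7, tardiness 2
T4: 9→15, due 9, tardiness 6
Sum = 0+0+2+6 = 8.
SPT (increasing processing time): T1 T3 T2 T4.
T1: 0→2, due 8, tardiness 0
T3: 2→5, due 7, tardiness 0
T2: 5→9, due 15, tardiness 0
T4: 9→15, due 9, tardiness 6
Sum = 0+0+0+6 = 6.
Difference = 8 − 6 = 2.

2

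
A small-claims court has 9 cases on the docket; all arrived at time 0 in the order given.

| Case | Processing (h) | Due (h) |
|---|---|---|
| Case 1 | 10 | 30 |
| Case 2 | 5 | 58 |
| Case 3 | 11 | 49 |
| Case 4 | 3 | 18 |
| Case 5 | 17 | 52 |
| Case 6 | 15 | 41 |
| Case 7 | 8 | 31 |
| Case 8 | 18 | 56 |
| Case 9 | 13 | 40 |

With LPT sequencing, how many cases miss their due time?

7

LPT (decreasing processing time): Case 8 Case 5 Case 6 Case 9 Case 3 Case 1 Case 7 Case 2 Case 4.
Case 8: 0→18, due 56, tardiness 0
Case 5: 18→35, due 52, tardiness 0
Case 6: 35→50, due 41, tardiness 9
Case 9: 50→63, due 40, tardiness 23
Case 3: 63→74, due 49, tardiness 25
Case 1: 74→84, due 30, tardiness 54
Case 7: 84→92, due 31, tardiness 61
Case 2: 92→97, due 58, tardiness 39
Case 4: 97→100, due 18, tardiness 82
Late cases: 7.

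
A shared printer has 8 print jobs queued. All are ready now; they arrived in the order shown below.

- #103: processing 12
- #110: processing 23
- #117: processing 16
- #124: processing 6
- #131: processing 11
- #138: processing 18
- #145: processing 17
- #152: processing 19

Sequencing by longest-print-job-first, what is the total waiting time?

516

LPT (decreasing processing time): #110 #152 #138 #145 #117 #103 #131 #124.
#110: waits 0, runs 0→23
#152: waits 23, runs 23→42
#138: waits 42, runs 42→60
#145: waits 60, runs 60→77
#117: waits 77, runs 77→93
#103: waits 93, runs 93→105
#131: waits 105, runs 105→116
#124: waits 116, runs 116→122
Sum = 0+23+42+60+77+93+105+116 = 516.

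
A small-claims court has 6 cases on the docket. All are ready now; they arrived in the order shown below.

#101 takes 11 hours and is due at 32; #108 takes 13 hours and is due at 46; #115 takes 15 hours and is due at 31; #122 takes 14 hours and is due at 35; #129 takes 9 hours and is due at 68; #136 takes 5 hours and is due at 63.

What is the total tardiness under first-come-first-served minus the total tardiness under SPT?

FIFO (arrival order): #101 #108 #115 #122 #129 #136.
#101: 0→11, due 32, tardiness 0
#108: 11→24, due 46, tardiness 0
#115: 24→39, due 31, tardiness 8
#122: 39→53, due 35, tardiness 18
#129: 53→62, due 68, tardiness 0
#136: 62→67, due 63, tardiness 4
Sum = 0+0+8+18+0+4 = 30.
SPT (increasing processing time): #136 #129 #101 #108 #122 #115.
#136: 0→5, due 63, tardiness 0
#129: 5→14, due 68, tardiness 0
#101: 14→25, due 32, tardiness 0
#108: 25→38, due 46, tardiness 0
#122: 38→52, due 35, tardiness 17
#115: 52→67, due 31, tardiness 36
Sum = 0+0+0+0+17+36 = 53.
Difference = 30 − 53 = -23.

-23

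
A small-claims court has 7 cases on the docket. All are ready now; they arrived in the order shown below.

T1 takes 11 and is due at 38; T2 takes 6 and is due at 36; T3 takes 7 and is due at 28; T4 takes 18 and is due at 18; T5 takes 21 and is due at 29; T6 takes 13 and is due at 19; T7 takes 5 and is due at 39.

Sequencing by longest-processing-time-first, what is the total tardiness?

203

LPT (decreasing processing time): T5 T4 T6 T1 T3 T2 T7.
T5: 0→21, due 29, tardiness 0
T4: 21→39, due 18, tardiness 21
T6: 39→52, due 19, tardiness 33
T1: 52→63, due 38, tardiness 25
T3: 63→70, due 28, tardiness 42
T2: 70→76, due 36, tardiness 40
T7: 76→81, due 39, tardiness 42
Sum = 0+21+33+25+42+40+42 = 203.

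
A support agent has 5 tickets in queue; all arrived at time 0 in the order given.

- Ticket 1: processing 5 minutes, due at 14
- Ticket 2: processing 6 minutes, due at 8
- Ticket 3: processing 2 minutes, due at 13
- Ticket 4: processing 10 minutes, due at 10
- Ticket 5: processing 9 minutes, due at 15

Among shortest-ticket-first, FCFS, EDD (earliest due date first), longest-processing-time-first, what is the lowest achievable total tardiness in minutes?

33

SPT (increasing processing time): Ticket 3 Ticket 1 Ticket 2 Ticket 5 Ticket 4.
Ticket 3: 0→2, due 13, tardiness 0
Ticket 1: 2→7, due 14, tardiness 0
Ticket 2: 7→13, due 8, tardiness 5
Ticket 5: 13→22, due 15, tardiness 7
Ticket 4: 22→32, due 10, tardiness 22
Sum = 0+0+5+7+22 = 34.
FIFO (arrival order): Ticket 1 Ticket 2 Ticket 3 Ticket 4 Ticket 5.
Ticket 1: 0→5, due 14, tardiness 0
Ticket 2: 5→11, due 8, tardiness 3
Ticket 3: 11→13, due 13, tardiness 0
Ticket 4: 13→23, due 10, tardiness 13
Ticket 5: 23→32, due 15, tardiness 17
Sum = 0+3+0+13+17 = 33.
EDD (increasing due date): Ticket 2 Ticket 4 Ticket 3 Ticket 1 Ticket 5.
Ticket 2: 0→6, due 8, tardiness 0
Ticket 4: 6→16, due 10, tardiness 6
Ticket 3: 16→18, due 13, tardiness 5
Ticket 1: 18→23, due 14, tardiness 9
Ticket 5: 23→32, due 15, tardiness 17
Sum = 0+6+5+9+17 = 37.
LPT (decreasing processing time): Ticket 4 Ticket 5 Ticket 2 Ticket 1 Ticket 3.
Ticket 4: 0→10, due 10, tardiness 0
Ticket 5: 10→19, due 15, tardiness 4
Ticket 2: 19→25, due 8, tardiness 17
Ticket 1: 25→30, due 14, tardiness 16
Ticket 3: 30→32, due 13, tardiness 19
Sum = 0+4+17+16+19 = 56.
SPT 34, FIFO 33, EDD 37, LPT 56 → minimum 33.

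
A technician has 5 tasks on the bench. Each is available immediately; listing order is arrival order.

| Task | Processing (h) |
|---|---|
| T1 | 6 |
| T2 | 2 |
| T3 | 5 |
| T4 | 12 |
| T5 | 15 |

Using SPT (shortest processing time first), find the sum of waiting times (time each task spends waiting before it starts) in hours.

SPT (increasing processing time): T2 T3 T1 T4 T5.
T2: waits 0, runs 0→2
T3: waits 2, runs 2→7
T1: waits 7, runs 7→13
T4: waits 13, runs 13→25
T5: waits 25, runs 25→40
Sum = 0+2+7+13+25 = 47.

47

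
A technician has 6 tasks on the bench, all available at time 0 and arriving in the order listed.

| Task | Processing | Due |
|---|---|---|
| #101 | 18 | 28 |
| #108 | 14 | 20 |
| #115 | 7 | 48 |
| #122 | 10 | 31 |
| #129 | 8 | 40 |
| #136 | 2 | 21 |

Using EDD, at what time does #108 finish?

14

EDD (increasing due date): #108 #136 #101 #122 #129 #115.
#108: 0→14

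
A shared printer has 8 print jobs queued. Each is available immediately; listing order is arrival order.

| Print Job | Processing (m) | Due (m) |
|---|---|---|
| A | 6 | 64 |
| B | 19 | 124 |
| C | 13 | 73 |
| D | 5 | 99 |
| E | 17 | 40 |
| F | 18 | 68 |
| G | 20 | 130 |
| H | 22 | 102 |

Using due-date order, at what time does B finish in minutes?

100

EDD (increasing due date): E A F C D H B G.
E: 0→17
A: 17→23
F: 23→41
C: 41→54
D: 54→59
H: 59→81
B: 81→100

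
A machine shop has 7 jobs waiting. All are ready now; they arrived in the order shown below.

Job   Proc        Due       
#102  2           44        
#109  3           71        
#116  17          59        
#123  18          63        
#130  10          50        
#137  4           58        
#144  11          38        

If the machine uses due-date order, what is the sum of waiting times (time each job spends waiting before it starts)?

EDD (increasing due date): #144 #102 #130 #137 #116 #123 #109.
#144: waits 0, runs 0→11
#102: waits 11, runs 11→13
#130: waits 13, runs 13→23
#137: waits 23, runs 23→27
#116: waits 27, runs 27→44
#123: waits 44, runs 44→62
#109: waits 62, runs 62→65
Sum = 0+11+13+23+27+44+62 = 180.

180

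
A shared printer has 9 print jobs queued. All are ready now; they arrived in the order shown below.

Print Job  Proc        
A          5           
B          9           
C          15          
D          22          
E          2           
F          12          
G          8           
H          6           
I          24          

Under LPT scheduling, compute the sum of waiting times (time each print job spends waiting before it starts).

LPT (decreasing processing time): I D C F B G H A E.
I: waits 0, runs 0→24
D: waits 24, runs 24→46
C: waits 46, runs 46→61
F: waits 61, runs 61→73
B: waits 73, runs 73→82
G: waits 82, runs 82→90
H: waits 90, runs 90→96
A: waits 96, runs 96→101
E: waits 101, runs 101→103
Sum = 0+24+46+61+73+82+90+96+101 = 573.

573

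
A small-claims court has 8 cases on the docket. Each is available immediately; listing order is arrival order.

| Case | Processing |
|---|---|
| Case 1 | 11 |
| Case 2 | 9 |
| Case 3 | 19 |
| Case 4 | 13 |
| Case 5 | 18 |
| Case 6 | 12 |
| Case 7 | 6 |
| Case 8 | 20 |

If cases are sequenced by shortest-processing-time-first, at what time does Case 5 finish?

SPT (increasing processing time): Case 7 Case 2 Case 1 Case 6 Case 4 Case 5 Case 3 Case 8.
Case 7: 0→6
Case 2: 6→15
Case 1: 15→26
Case 6: 26→38
Case 4: 38→51
Case 5: 51→69

69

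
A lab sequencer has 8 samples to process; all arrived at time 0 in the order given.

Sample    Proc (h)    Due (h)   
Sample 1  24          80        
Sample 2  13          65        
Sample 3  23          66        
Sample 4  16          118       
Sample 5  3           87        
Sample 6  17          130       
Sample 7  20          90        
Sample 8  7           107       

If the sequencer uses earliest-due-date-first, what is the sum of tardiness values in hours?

EDD (increasing due date): Sample 2 Sample 3 Sample 1 Sample 5 Sample 7 Sample 8 Sample 4 Sample 6.
Sample 2: 0→13, due 65, tardiness 0
Sample 3: 13→36, due 66, tardiness 0
Sample 1: 36→60, due 80, tardiness 0
Sample 5: 60→63, due 87, tardiness 0
Sample 7: 63→83, due 90, tardiness 0
Sample 8: 83→90, due 107, tardiness 0
Sample 4: 90→106, due 118, tardiness 0
Sample 6: 106→123, due 130, tardiness 0
Sum = 0+0+0+0+0+0+0+0 = 0.

0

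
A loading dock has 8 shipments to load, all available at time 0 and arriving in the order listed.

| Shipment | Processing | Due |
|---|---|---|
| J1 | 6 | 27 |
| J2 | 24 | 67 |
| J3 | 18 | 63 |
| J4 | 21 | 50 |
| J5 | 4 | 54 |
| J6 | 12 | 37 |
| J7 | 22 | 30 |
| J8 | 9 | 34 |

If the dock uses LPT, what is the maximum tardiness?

85

LPT (decreasing processing time): J2 J7 J4 J3 J6 J8 J1 J5.
J2: 0→24, due 67, tardiness 0
J7: 24→46, due 30, tardiness 16
J4: 46→67, due 50, tardiness 17
J3: 67→85, due 63, tardiness 22
J6: 85→97, due 37, tardiness 60
J8: 97→106, due 34, tardiness 72
J1: 106→112, due 27, tardiness 85
J5: 112→116, due 54, tardiness 62
Maximum = 85.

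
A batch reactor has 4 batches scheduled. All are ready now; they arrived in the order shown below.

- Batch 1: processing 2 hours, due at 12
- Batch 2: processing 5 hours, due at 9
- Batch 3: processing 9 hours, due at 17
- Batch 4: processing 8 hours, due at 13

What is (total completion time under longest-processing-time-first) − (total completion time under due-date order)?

21

LPT (decreasing processing time): Batch 3 Batch 4 Batch 2 Batch 1.
Batch 3: 0→9
Batch 4: 9→17
Batch 2: 17→22
Batch 1: 22→24
Sum = 9+17+22+24 = 72.
EDD (increasing due date): Batch 2 Batch 1 Batch 4 Batch 3.
Batch 2: 0→5
Batch 1: 5→7
Batch 4: 7→15
Batch 3: 15→24
Sum = 5+7+15+24 = 51.
Difference = 72 − 51 = 21.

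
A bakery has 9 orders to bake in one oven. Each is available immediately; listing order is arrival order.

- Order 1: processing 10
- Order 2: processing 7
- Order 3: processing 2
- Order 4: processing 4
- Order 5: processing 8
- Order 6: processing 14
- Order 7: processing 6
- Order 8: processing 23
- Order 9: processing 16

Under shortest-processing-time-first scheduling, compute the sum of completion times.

SPT (increasing processing time): Order 3 Order 4 Order 7 Order 2 Order 5 Order 1 Order 6 Order 9 Order 8.
Order 3: 0→2
Order 4: 2→6
Order 7: 6→12
Order 2: 12→19
Order 5: 19→27
Order 1: 27→37
Order 6: 37→51
Order 9: 51→67
Order 8: 67→90
Sum = 2+6+12+19+27+37+51+67+90 = 311.

311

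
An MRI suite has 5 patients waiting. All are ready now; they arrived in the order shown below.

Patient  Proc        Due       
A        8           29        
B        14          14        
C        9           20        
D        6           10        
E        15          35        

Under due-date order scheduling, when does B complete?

EDD (increasing due date): D B C A E.
D: 0→6
B: 6→20

20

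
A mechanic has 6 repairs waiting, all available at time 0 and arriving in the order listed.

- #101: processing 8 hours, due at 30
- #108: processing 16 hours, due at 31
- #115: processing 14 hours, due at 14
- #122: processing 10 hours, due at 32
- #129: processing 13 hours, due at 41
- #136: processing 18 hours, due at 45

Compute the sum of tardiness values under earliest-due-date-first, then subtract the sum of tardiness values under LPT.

EDD (increasing due date): #115 #101 #108 #122 #129 #136.
#115: 0→14, due 14, tardiness 0
#101: 14→22, due 30, tardiness 0
#108: 22→38, due 31, tardiness 7
#122: 38→48, due 32, tardiness 16
#129: 48→61, due 41, tardiness 20
#136: 61→79, due 45, tardiness 34
Sum = 0+0+7+16+20+34 = 77.
LPT (decreasing processing time): #136 #108 #115 #129 #122 #101.
#136: 0→18, due 45, tardiness 0
#108: 18→34, due 31, tardiness 3
#115: 34→48, due 14, tardiness 34
#129: 48→61, due 41, tardiness 20
#122: 61→71, due 32, tardiness 39
#101: 71→79, due 30, tardiness 49
Sum = 0+3+34+20+39+49 = 145.
Difference = 77 − 145 = -68.

-68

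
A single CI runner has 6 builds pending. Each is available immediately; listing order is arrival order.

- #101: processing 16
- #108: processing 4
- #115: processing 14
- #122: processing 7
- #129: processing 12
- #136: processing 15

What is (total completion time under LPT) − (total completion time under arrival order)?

LPT (decreasing processing time): #101 #136 #115 #129 #122 #108.
#101: 0→16
#136: 16→31
#115: 31→45
#129: 45→57
#122: 57→64
#108: 64→68
Sum = 16+31+45+57+64+68 = 281.
FIFO (arrival order): #101 #108 #115 #122 #129 #136.
#101: 0→16
#108: 16→20
#115: 20→34
#122: 34→41
#129: 41→53
#136: 53→68
Sum = 16+20+34+41+53+68 = 232.
Difference = 281 − 232 = 49.

49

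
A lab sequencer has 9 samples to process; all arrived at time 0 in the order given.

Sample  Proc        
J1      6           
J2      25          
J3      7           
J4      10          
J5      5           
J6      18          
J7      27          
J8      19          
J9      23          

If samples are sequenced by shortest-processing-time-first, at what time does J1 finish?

11

SPT (increasing processing time): J5 J1 J3 J4 J6 J8 J9 J2 J7.
J5: 0→5
J1: 5→11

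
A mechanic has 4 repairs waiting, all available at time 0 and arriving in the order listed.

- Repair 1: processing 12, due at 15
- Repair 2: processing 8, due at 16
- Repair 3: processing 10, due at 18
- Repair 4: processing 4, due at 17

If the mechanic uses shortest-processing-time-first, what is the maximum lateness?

19

SPT (increasing processing time): Repair 4 Repair 2 Repair 3 Repair 1.
Repair 4: 0→4, due 17, lateness -13
Repair 2: 4→12, due 16, lateness -4
Repair 3: 12→22, due 18, lateness 4
Repair 1: 22→34, due 15, lateness 19
Maximum = 19.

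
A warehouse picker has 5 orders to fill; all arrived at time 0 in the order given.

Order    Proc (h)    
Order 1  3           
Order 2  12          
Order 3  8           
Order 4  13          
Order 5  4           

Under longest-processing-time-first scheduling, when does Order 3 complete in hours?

33

LPT (decreasing processing time): Order 4 Order 2 Order 3 Order 5 Order 1.
Order 4: 0→13
Order 2: 13→25
Order 3: 25→33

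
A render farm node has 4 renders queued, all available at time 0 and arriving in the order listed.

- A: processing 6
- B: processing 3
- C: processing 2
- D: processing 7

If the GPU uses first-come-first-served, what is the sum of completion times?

44

FIFO (arrival order): A B C D.
A: 0→6
B: 6→9
C: 9→11
D: 11→18
Sum = 6+9+11+18 = 44.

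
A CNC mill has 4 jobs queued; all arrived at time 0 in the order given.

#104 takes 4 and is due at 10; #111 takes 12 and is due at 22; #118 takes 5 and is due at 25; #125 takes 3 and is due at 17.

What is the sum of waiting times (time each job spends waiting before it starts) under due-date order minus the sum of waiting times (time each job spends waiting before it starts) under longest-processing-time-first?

-20

EDD (increasing due date): #104 #125 #111 #118.
#104: waits 0, runs 0→4
#125: waits 4, runs 4→7
#111: waits 7, runs 7→19
#118: waits 19, runs 19→24
Sum = 0+4+7+19 = 30.
LPT (decreasing processing time): #111 #118 #104 #125.
#111: waits 0, runs 0→12
#118: waits 12, runs 12→17
#104: waits 17, runs 17→21
#125: waits 21, runs 21→24
Sum = 0+12+17+21 = 50.
Difference = 30 − 50 = -20.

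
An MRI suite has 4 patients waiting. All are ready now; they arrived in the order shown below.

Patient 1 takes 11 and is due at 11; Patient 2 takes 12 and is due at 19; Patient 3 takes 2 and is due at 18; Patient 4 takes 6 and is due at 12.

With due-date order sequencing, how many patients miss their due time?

EDD (increasing due date): Patient 1 Patient 4 Patient 3 Patient 2.
Patient 1: 0→11, due 11, tardiness 0
Patient 4: 11→17, due 12, tardiness 5
Patient 3: 17→19, due 18, tardiness 1
Patient 2: 19→31, due 19, tardiness 12
Late patients: 3.

3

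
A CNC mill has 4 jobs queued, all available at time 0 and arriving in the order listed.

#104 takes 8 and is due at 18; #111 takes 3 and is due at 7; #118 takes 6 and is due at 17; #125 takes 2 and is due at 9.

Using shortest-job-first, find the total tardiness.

SPT (increasing processing time): #125 #111 #118 #104.
#125: 0→2, due 9, tardiness 0
#111: 2→5, due 7, tardiness 0
#118: 5→11, due 17, tardiness 0
#104: 11→19, due 18, tardiness 1
Sum = 0+0+0+1 = 1.

1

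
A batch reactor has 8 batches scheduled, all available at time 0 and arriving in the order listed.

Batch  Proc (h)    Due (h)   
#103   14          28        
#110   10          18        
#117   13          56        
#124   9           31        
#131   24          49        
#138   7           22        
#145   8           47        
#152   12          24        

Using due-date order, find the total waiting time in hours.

295

EDD (increasing due date): #110 #138 #152 #103 #124 #145 #131 #117.
#110: waits 0, runs 0→10
#138: waits 10, runs 10→17
#152: waits 17, runs 17→29
#103: waits 29, runs 29→43
#124: waits 43, runs 43→52
#145: waits 52, runs 52→60
#131: waits 60, runs 60→84
#117: waits 84, runs 84→97
Sum = 0+10+17+29+43+52+60+84 = 295.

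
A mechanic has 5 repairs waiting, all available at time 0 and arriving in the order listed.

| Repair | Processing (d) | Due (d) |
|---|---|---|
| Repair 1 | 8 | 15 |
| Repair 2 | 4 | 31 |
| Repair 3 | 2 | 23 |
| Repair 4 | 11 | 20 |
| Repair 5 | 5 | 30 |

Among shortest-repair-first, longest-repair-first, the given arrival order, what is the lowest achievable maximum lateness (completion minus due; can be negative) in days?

5

SPT (increasing processing time): Repair 3 Repair 2 Repair 5 Repair 1 Repair 4.
Repair 3: 0→2, due 23, lateness -21
Repair 2: 2→6, due 31, lateness -25
Repair 5: 6→11, due 30, lateness -19
Repair 1: 11→19, due 15, lateness 4
Repair 4: 19→30, due 20, lateness 10
Maximum = 10.
LPT (decreasing processing time): Repair 4 Repair 1 Repair 5 Repair 2 Repair 3.
Repair 4: 0→11, due 20, lateness -9
Repair 1: 11→19, due 15, lateness 4
Repair 5: 19→24, due 30, lateness -6
Repair 2: 24→28, due 31, lateness -3
Repair 3: 28→30, due 23, lateness 7
Maximum = 7.
FIFO (arrival order): Repair 1 Repair 2 Repair 3 Repair 4 Repair 5.
Repair 1: 0→8, due 15, lateness -7
Repair 2: 8→12, due 31, lateness -19
Repair 3: 12→14, due 23, lateness -9
Repair 4: 14→25, due 20, lateness 5
Repair 5: 25→30, due 30, lateness 0
Maximum = 5.
SPT 10, LPT 7, FIFO 5 → minimum 5.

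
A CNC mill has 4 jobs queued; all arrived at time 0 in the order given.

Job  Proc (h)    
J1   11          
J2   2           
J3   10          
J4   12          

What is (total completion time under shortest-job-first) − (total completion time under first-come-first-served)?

SPT (increasing processing time): J2 J3 J1 J4.
J2: 0→2
J3: 2→12
J1: 12→23
J4: 23→35
Sum = 2+12+23+35 = 72.
FIFO (arrival order): J1 J2 J3 J4.
J1: 0→11
J2: 11→13
J3: 13→23
J4: 23→35
Sum = 11+13+23+35 = 82.
Difference = 72 − 82 = -10.

-10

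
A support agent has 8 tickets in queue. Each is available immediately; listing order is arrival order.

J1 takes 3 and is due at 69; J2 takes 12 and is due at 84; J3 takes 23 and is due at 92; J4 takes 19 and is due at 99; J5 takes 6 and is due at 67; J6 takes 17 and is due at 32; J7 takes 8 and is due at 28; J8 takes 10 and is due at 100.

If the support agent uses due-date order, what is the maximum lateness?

-2

EDD (increasing due date): J7 J6 J5 J1 J2 J3 J4 J8.
J7: 0→8, due 28, lateness -20
J6: 8→25, due 32, lateness -7
J5: 25→31, due 67, lateness -36
J1: 31→34, due 69, lateness -35
J2: 34→46, due 84, lateness -38
J3: 46→69, due 92, lateness -23
J4: 69→88, due 99, lateness -11
J8: 88→98, due 100, lateness -2
Maximum = -2.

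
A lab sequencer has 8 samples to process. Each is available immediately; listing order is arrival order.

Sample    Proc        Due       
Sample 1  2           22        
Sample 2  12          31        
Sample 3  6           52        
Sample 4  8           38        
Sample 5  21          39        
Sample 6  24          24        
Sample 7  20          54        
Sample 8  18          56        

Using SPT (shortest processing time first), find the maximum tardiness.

SPT (increasing processing time): Sample 1 Sample 3 Sample 4 Sample 2 Sample 8 Sample 7 Sample 5 Sample 6.
Sample 1: 0→2, due 22, tardiness 0
Sample 3: 2→8, due 52, tardiness 0
Sample 4: 8→16, due 38, tardiness 0
Sample 2: 16→28, due 31, tardiness 0
Sample 8: 28→46, due 56, tardiness 0
Sample 7: 46→66, due 54, tardiness 12
Sample 5: 66→87, due 39, tardiness 48
Sample 6: 87→111, due 24, tardiness 87
Maximum = 87.

87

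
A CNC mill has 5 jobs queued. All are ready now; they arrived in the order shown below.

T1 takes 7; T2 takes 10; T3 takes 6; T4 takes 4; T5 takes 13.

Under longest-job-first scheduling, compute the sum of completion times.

142

LPT (decreasing processing time): T5 T2 T1 T3 T4.
T5: 0→13
T2: 13→23
T1: 23→30
T3: 30→36
T4: 36→40
Sum = 13+23+30+36+40 = 142.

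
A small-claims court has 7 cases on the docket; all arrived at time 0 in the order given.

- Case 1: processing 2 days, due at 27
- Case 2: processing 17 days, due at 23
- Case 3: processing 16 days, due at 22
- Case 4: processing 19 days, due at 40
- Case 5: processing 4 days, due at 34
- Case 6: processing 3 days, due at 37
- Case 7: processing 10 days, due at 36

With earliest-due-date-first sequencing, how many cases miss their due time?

EDD (increasing due date): Case 3 Case 2 Case 1 Case 5 Case 7 Case 6 Case 4.
Case 3: 0→16, due 22, tardiness 0
Case 2: 16→33, due 23, tardiness 10
Case 1: 33→35, due 27, tardiness 8
Case 5: 35→39, due 34, tardiness 5
Case 7: 39→49, due 36, tardiness 13
Case 6: 49→52, due 37, tardiness 15
Case 4: 52→71, due 40, tardiness 31
Late cases: 6.

6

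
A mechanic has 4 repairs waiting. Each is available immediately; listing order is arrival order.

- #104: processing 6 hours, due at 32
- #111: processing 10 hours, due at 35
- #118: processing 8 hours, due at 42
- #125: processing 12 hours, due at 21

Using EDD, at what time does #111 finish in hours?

EDD (increasing due date): #125 #104 #111 #118.
#125: 0→12
#104: 12→18
#111: 18→28

28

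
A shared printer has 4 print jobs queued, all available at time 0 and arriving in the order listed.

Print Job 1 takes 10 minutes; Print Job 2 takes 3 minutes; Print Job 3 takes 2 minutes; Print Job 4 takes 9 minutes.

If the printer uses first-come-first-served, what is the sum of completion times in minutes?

62

FIFO (arrival order): Print Job 1 Print Job 2 Print Job 3 Print Job 4.
Print Job 1: 0→10
Print Job 2: 10→13
Print Job 3: 13→15
Print Job 4: 15→24
Sum = 10+13+15+24 = 62.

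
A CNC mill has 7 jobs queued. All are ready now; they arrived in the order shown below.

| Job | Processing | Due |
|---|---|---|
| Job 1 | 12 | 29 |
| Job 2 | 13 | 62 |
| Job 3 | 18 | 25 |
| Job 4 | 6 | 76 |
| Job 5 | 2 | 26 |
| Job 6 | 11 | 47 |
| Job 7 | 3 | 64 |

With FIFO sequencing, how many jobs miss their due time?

FIFO (arrival order): Job 1 Job 2 Job 3 Job 4 Job 5 Job 6 Job 7.
Job 1: 0→12, due 29, tardiness 0
Job 2: 12→25, due 62, tardiness 0
Job 3: 25→43, due 25, tardiness 18
Job 4: 43→49, due 76, tardiness 0
Job 5: 49→51, due 26, tardiness 25
Job 6: 51→62, due 47, tardiness 15
Job 7: 62→65, due 64, tardiness 1
Late jobs: 4.

4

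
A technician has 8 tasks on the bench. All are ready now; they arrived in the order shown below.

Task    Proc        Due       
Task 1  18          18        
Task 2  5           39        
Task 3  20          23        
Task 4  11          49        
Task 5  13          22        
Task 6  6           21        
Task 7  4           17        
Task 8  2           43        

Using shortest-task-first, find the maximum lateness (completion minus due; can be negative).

56

SPT (increasing processing time): Task 8 Task 7 Task 2 Task 6 Task 4 Task 5 Task 1 Task 3.
Task 8: 0→2, due 43, lateness -41
Task 7: 2→6, due 17, lateness -11
Task 2: 6→11, due 39, lateness -28
Task 6: 11→17, due 21, lateness -4
Task 4: 17→28, due 49, lateness -21
Task 5: 28→41, due 22, lateness 19
Task 1: 41→59, due 18, lateness 41
Task 3: 59→79, due 23, lateness 56
Maximum = 56.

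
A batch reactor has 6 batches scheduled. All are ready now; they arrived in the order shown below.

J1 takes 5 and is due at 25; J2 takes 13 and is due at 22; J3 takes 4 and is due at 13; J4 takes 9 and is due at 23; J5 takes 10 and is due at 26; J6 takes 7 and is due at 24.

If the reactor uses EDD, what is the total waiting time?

EDD (increasing due date): J3 J2 J4 J6 J1 J5.
J3: waits 0, runs 0→4
J2: waits 4, runs 4→17
J4: waits 17, runs 17→26
J6: waits 26, runs 26→33
J1: waits 33, runs 33→38
J5: waits 38, runs 38→48
Sum = 0+4+17+26+33+38 = 118.

118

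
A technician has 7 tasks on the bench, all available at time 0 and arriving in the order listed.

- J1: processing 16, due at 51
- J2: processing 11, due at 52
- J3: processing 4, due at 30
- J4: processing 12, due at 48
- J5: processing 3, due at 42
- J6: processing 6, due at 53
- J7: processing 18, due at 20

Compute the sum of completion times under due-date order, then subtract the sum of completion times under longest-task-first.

-66

EDD (increasing due date): J7 J3 J5 J4 J1 J2 J6.
J7: 0→18
J3: 18→22
J5: 22→25
J4: 25→37
J1: 37→53
J2: 53→64
J6: 64→70
Sum = 18+22+25+37+53+64+70 = 289.
LPT (decreasing processing time): J7 J1 J4 J2 J6 J3 J5.
J7: 0→18
J1: 18→34
J4: 34→46
J2: 46→57
J6: 57→63
J3: 63→67
J5: 67→70
Sum = 18+34+46+57+63+67+70 = 355.
Difference = 289 − 355 = -66.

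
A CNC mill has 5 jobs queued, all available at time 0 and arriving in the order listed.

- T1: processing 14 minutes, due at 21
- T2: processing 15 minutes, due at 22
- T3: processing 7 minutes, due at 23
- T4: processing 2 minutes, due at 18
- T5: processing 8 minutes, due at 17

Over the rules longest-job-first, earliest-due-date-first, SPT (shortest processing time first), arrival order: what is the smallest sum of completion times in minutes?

105

LPT (decreasing processing time): T2 T1 T5 T3 T4.
T2: 0→15
T1: 15→29
T5: 29→37
T3: 37→44
T4: 44→46
Sum = 15+29+37+44+46 = 171.
EDD (increasing due date): T5 T4 T1 T2 T3.
T5: 0→8
T4: 8→10
T1: 10→24
T2: 24→39
T3: 39→46
Sum = 8+10+24+39+46 = 127.
SPT (increasing processing time): T4 T3 T5 T1 T2.
T4: 0→2
T3: 2→9
T5: 9→17
T1: 17→31
T2: 31→46
Sum = 2+9+17+31+46 = 105.
FIFO (arrival order): T1 T2 T3 T4 T5.
T1: 0→14
T2: 14→29
T3: 29→36
T4: 36→38
T5: 38→46
Sum = 14+29+36+38+46 = 163.
LPT 171, EDD 127, SPT 105, FIFO 163 → minimum 105.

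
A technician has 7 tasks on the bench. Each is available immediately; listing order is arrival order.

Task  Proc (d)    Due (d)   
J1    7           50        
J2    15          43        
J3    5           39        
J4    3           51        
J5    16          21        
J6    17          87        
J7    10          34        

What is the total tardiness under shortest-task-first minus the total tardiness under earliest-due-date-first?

24

SPT (increasing processing time): J4 J3 J1 J7 J2 J5 J6.
J4: 0→3, due 51, tardiness 0
J3: 3→8, due 39, tardiness 0
J1: 8→15, due 50, tardiness 0
J7: 15→25, due 34, tardiness 0
J2: 25→40, due 43, tardiness 0
J5: 40→56, due 21, tardiness 35
J6: 56→73, due 87, tardiness 0
Sum = 0+0+0+0+0+35+0 = 35.
EDD (increasing due date): J5 J7 J3 J2 J1 J4 J6.
J5: 0→16, due 21, tardiness 0
J7: 16→26, due 34, tardiness 0
J3: 26→31, due 39, tardiness 0
J2: 31→46, due 43, tardiness 3
J1: 46→53, due 50, tardiness 3
J4: 53→56, due 51, tardiness 5
J6: 56→73, due 87, tardiness 0
Sum = 0+0+0+3+3+5+0 = 11.
Difference = 35 − 11 = 24.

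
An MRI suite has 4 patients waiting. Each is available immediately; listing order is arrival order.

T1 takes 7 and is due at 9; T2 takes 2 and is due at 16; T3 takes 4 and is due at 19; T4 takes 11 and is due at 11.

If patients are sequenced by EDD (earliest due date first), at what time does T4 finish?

EDD (increasing due date): T1 T4 T2 T3.
T1: 0→7
T4: 7→18

18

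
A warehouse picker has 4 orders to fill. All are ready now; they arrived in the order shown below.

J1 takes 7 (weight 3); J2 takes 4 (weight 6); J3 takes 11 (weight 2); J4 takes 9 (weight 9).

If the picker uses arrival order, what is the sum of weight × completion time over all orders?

410

FIFO (arrival order): J1 J2 J3 J4.
J1: finishes 7, weight 3, w·C = 21
J2: finishes 11, weight 6, w·C = 66
J3: finishes 22, weight 2, w·C = 44
J4: finishes 31, weight 9, w·C = 279
Sum = 21+66+44+279 = 410.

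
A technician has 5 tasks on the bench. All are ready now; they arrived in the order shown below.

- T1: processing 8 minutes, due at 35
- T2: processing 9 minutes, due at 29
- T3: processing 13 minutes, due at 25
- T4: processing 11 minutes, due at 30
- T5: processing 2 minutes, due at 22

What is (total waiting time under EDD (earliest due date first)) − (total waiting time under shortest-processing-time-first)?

15

EDD (increasing due date): T5 T3 T2 T4 T1.
T5: waits 0, runs 0→2
T3: waits 2, runs 2→15
T2: waits 15, runs 15→24
T4: waits 24, runs 24→35
T1: waits 35, runs 35→43
Sum = 0+2+15+24+35 = 76.
SPT (increasing processing time): T5 T1 T2 T4 T3.
T5: waits 0, runs 0→2
T1: waits 2, runs 2→10
T2: waits 10, runs 10→19
T4: waits 19, runs 19→30
T3: waits 30, runs 30→43
Sum = 0+2+10+19+30 = 61.
Difference = 76 − 61 = 15.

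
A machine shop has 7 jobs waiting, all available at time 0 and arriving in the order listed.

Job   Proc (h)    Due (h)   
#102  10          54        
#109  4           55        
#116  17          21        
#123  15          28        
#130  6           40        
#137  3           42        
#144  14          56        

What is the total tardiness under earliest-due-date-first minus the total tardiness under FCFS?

-49

EDD (increasing due date): #116 #123 #130 #137 #102 #109 #144.
#116: 0→17, due 21, tardiness 0
#123: 17→32, due 28, tardiness 4
#130: 32→38, due 40, tardiness 0
#137: 38→41, due 42, tardiness 0
#102: 41→51, due 54, tardiness 0
#109: 51→55, due 55, tardiness 0
#144: 55→69, due 56, tardiness 13
Sum = 0+4+0+0+0+0+13 = 17.
FIFO (arrival order): #102 #109 #116 #123 #130 #137 #144.
#102: 0→10, due 54, tardiness 0
#109: 10→14, due 55, tardiness 0
#116: 14→31, due 21, tardiness 10
#123: 31→46, due 28, tardiness 18
#130: 46→52, due 40, tardiness 12
#137: 52→55, due 42, tardiness 13
#144: 55→69, due 56, tardiness 13
Sum = 0+0+10+18+12+13+13 = 66.
Difference = 17 − 66 = -49.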